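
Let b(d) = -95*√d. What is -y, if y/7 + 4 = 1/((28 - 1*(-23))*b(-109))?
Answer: 28 - 7*I*√109/528105 ≈ 28.0 - 0.00013839*I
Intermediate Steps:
y = -28 + 7*I*√109/528105 (y = -28 + 7/(((28 - 1*(-23))*(-95*I*√109))) = -28 + 7/(((28 + 23)*(-95*I*√109))) = -28 + 7/((51*(-95*I*√109))) = -28 + 7/((-4845*I*√109)) = -28 + 7*(I*√109/528105) = -28 + 7*I*√109/528105 ≈ -28.0 + 0.00013839*I)
-y = -(-28 + 7*I*√109/528105) = 28 - 7*I*√109/528105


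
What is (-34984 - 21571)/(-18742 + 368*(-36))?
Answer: 11311/6398 ≈ 1.7679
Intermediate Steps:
(-34984 - 21571)/(-18742 + 368*(-36)) = -56555/(-18742 - 13248) = -56555/(-31990) = -56555*(-1/31990) = 11311/6398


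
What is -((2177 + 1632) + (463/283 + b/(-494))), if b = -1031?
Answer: -533026313/139802 ≈ -3812.7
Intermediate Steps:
-((2177 + 1632) + (463/283 + b/(-494))) = -((2177 + 1632) + (463/283 - 1031/(-494))) = -(3809 + (463*(1/283) - 1031*(-1/494))) = -(3809 + (463/283 + 1031/494)) = -(3809 + 520495/139802) = -1*533026313/139802 = -533026313/139802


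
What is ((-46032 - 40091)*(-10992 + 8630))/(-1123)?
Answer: -203422526/1123 ≈ -1.8114e+5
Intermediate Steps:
((-46032 - 40091)*(-10992 + 8630))/(-1123) = -86123*(-2362)*(-1/1123) = 203422526*(-1/1123) = -203422526/1123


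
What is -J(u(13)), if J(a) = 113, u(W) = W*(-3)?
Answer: -113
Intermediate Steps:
u(W) = -3*W
-J(u(13)) = -1*113 = -113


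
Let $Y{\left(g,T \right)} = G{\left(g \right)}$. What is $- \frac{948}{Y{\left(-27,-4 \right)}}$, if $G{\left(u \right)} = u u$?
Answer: $- \frac{316}{243} \approx -1.3004$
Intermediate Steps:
$G{\left(u \right)} = u^{2}$
$Y{\left(g,T \right)} = g^{2}$
$- \frac{948}{Y{\left(-27,-4 \right)}} = - \frac{948}{\left(-27\right)^{2}} = - \frac{948}{729} = \left(-948\right) \frac{1}{729} = - \frac{316}{243}$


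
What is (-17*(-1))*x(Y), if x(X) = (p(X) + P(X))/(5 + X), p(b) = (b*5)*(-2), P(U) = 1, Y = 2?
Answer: -323/7 ≈ -46.143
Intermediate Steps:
p(b) = -10*b (p(b) = (5*b)*(-2) = -10*b)
x(X) = (1 - 10*X)/(5 + X) (x(X) = (-10*X + 1)/(5 + X) = (1 - 10*X)/(5 + X))
(-17*(-1))*x(Y) = (-17*(-1))*((1 - 10*2)/(5 + 2)) = 17*((1 - 20)/7) = 17*((⅐)*(-19)) = 17*(-19/7) = -323/7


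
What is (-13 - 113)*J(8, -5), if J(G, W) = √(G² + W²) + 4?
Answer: -504 - 126*√89 ≈ -1692.7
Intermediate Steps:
J(G, W) = 4 + √(G² + W²)
(-13 - 113)*J(8, -5) = (-13 - 113)*(4 + √(8² + (-5)²)) = -126*(4 + √(64 + 25)) = -126*(4 + √89) = -504 - 126*√89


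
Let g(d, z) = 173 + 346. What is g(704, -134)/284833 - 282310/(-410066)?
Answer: 40312014242/58400164489 ≈ 0.69027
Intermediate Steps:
g(d, z) = 519
g(704, -134)/284833 - 282310/(-410066) = 519/284833 - 282310/(-410066) = 519*(1/284833) - 282310*(-1/410066) = 519/284833 + 141155/205033 = 40312014242/58400164489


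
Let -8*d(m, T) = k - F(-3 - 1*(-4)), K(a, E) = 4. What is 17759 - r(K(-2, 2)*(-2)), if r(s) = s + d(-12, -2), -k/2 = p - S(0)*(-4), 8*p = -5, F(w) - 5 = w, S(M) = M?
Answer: 568525/32 ≈ 17766.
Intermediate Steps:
F(w) = 5 + w
p = -5/8 (p = (⅛)*(-5) = -5/8 ≈ -0.62500)
k = 5/4 (k = -2*(-5/8 - 0*(-4)) = -2*(-5/8 - 1*0) = -2*(-5/8 + 0) = -2*(-5/8) = 5/4 ≈ 1.2500)
d(m, T) = 19/32 (d(m, T) = -(5/4 - (5 + (-3 - 1*(-4))))/8 = -(5/4 - (5 + (-3 + 4)))/8 = -(5/4 - (5 + 1))/8 = -(5/4 - 1*6)/8 = -(5/4 - 6)/8 = -⅛*(-19/4) = 19/32)
r(s) = 19/32 + s (r(s) = s + 19/32 = 19/32 + s)
17759 - r(K(-2, 2)*(-2)) = 17759 - (19/32 + 4*(-2)) = 17759 - (19/32 - 8) = 17759 - 1*(-237/32) = 17759 + 237/32 = 568525/32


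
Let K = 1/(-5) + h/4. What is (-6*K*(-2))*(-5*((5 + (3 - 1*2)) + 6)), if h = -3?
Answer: 684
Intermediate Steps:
K = -19/20 (K = 1/(-5) - 3/4 = 1*(-⅕) - 3*¼ = -⅕ - ¾ = -19/20 ≈ -0.95000)
(-6*K*(-2))*(-5*((5 + (3 - 1*2)) + 6)) = (-6*(-19/20)*(-2))*(-5*((5 + (3 - 1*2)) + 6)) = ((57/10)*(-2))*(-5*((5 + (3 - 2)) + 6)) = -(-57)*((5 + 1) + 6) = -(-57)*(6 + 6) = -(-57)*12 = -57/5*(-60) = 684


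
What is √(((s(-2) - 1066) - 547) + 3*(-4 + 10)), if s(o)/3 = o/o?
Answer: 2*I*√398 ≈ 39.9*I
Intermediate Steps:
s(o) = 3 (s(o) = 3*(o/o) = 3*1 = 3)
√(((s(-2) - 1066) - 547) + 3*(-4 + 10)) = √(((3 - 1066) - 547) + 3*(-4 + 10)) = √((-1063 - 547) + 3*6) = √(-1610 + 18) = √(-1592) = 2*I*√398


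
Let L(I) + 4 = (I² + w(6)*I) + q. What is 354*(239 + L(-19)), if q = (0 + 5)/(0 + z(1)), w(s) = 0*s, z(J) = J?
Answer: 212754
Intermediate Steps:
w(s) = 0
q = 5 (q = (0 + 5)/(0 + 1) = 5/1 = 5*1 = 5)
L(I) = 1 + I² (L(I) = -4 + ((I² + 0*I) + 5) = -4 + ((I² + 0) + 5) = -4 + (I² + 5) = -4 + (5 + I²) = 1 + I²)
354*(239 + L(-19)) = 354*(239 + (1 + (-19)²)) = 354*(239 + (1 + 361)) = 354*(239 + 362) = 354*601 = 212754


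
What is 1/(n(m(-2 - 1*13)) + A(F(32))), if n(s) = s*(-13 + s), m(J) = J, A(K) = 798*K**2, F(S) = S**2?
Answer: 1/836764068 ≈ 1.1951e-9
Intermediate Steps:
1/(n(m(-2 - 1*13)) + A(F(32))) = 1/((-2 - 1*13)*(-13 + (-2 - 1*13)) + 798*(32**2)**2) = 1/((-2 - 13)*(-13 + (-2 - 13)) + 798*1024**2) = 1/(-15*(-13 - 15) + 798*1048576) = 1/(-15*(-28) + 836763648) = 1/(420 + 836763648) = 1/836764068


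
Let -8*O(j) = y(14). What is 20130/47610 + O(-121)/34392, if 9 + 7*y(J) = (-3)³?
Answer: 107697577/254707152 ≈ 0.42283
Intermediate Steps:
y(J) = -36/7 (y(J) = -9/7 + (⅐)*(-3)³ = -9/7 + (⅐)*(-27) = -9/7 - 27/7 = -36/7)
O(j) = 9/14 (O(j) = -⅛*(-36/7) = 9/14)
20130/47610 + O(-121)/34392 = 20130/47610 + (9/14)/34392 = 20130*(1/47610) + (9/14)*(1/34392) = 671/1587 + 3/160496 = 107697577/254707152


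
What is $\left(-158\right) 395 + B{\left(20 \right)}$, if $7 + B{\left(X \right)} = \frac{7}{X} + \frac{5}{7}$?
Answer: $- \frac{8738231}{140} \approx -62416.0$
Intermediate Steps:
$B{\left(X \right)} = - \frac{44}{7} + \frac{7}{X}$ ($B{\left(X \right)} = -7 + \left(\frac{7}{X} + \frac{5}{7}\right) = -7 + \left(\frac{5}{7} + \frac{7}{X}\right) = - \frac{44}{7} + \frac{7}{X}$)
$\left(-158\right) 395 + B{\left(20 \right)} = \left(-158\right) 395 - \left(\frac{44}{7} - \frac{7}{20}\right) = -62410 + \left(- \frac{44}{7} + 7 \cdot \frac{1}{20}\right) = -62410 + \left(- \frac{44}{7} + \frac{7}{20}\right) = -62410 - \frac{831}{140} = - \frac{8738231}{140}$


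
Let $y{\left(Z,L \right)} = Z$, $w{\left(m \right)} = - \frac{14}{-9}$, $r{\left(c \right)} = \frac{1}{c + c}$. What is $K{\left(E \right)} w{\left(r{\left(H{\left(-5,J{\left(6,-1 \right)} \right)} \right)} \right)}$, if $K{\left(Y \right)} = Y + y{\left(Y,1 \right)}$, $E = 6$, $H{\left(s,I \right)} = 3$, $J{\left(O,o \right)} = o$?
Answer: $\frac{56}{3} \approx 18.667$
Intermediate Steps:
$r{\left(c \right)} = \frac{1}{2 c}$
$w{\left(m \right)} = \frac{14}{9}$ ($w{\left(m \right)} = \left(-14\right) \left(- \frac{1}{9}\right) = \frac{14}{9}$)
$K{\left(Y \right)} = 2 Y$ ($K{\left(Y \right)} = Y + Y = 2 Y$)
$K{\left(E \right)} w{\left(r{\left(H{\left(-5,J{\left(6,-1 \right)} \right)} \right)} \right)} = 2 \cdot 6 \cdot \frac{14}{9} = 12 \cdot \frac{14}{9} = \frac{56}{3}$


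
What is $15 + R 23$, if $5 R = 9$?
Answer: $\frac{282}{5} \approx 56.4$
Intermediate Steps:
$R = \frac{9}{5}$ ($R = \frac{1}{5} \cdot 9 = \frac{9}{5} \approx 1.8$)
$15 + R 23 = 15 + \frac{9}{5} \cdot 23 = 15 + \frac{207}{5} = \frac{282}{5}$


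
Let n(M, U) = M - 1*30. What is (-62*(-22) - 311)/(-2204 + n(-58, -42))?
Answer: -351/764 ≈ -0.45942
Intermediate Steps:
n(M, U) = -30 + M (n(M, U) = M - 30 = -30 + M)
(-62*(-22) - 311)/(-2204 + n(-58, -42)) = (-62*(-22) - 311)/(-2204 + (-30 - 58)) = (1364 - 311)/(-2204 - 88) = 1053/(-2292) = 1053*(-1/2292) = -351/764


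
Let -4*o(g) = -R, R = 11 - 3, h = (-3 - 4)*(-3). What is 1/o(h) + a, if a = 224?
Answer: 449/2 ≈ 224.50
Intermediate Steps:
h = 21 (h = -7*(-3) = 21)
R = 8
o(g) = 2 (o(g) = -(-1)*8/4 = -1/4*(-8) = 2)
1/o(h) + a = 1/2 + 224 = 449/2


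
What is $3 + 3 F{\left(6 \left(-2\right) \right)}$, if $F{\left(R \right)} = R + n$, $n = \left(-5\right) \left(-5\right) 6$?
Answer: $417$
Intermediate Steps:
$n = 150$ ($n = 25 \cdot 6 = 150$)
$F{\left(R \right)} = 150 + R$ ($F{\left(R \right)} = R + 150 = 150 + R$)
$3 + 3 F{\left(6 \left(-2\right) \right)} = 3 + 3 \left(150 + 6 \left(-2\right)\right) = 3 + 3 \left(150 - 12\right) = 3 + 3 \cdot 138 = 3 + 414 = 417$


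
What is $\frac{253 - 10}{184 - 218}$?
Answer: $- \frac{243}{34} \approx -7.1471$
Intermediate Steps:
$\frac{253 - 10}{184 - 218} = \frac{253 - 10}{-34} = \left(253 - 10\right) \left(- \frac{1}{34}\right) = 243 \left(- \frac{1}{34}\right) = - \frac{243}{34}$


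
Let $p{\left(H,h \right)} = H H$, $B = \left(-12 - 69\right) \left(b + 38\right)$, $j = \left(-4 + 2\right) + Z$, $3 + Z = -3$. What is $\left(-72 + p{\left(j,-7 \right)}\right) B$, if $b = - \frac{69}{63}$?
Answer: $\frac{167400}{7} \approx 23914.0$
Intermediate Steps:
$b = - \frac{23}{21}$ ($b = \left(-69\right) \frac{1}{63} = - \frac{23}{21} \approx -1.0952$)
$Z = -6$ ($Z = -3 - 3 = -6$)
$j = -8$ ($j = \left(-4 + 2\right) - 6 = -2 - 6 = -8$)
$B = - \frac{20925}{7}$ ($B = \left(-12 - 69\right) \left(- \frac{23}{21} + 38\right) = \left(-81\right) \frac{775}{21} = - \frac{20925}{7} \approx -2989.3$)
$p{\left(H,h \right)} = H^{2}$
$\left(-72 + p{\left(j,-7 \right)}\right) B = \left(-72 + \left(-8\right)^{2}\right) \left(- \frac{20925}{7}\right) = \left(-72 + 64\right) \left(- \frac{20925}{7}\right) = \left(-8\right) \left(- \frac{20925}{7}\right) = \frac{167400}{7}$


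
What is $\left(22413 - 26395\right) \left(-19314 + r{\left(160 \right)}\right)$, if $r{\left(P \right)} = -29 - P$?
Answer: $77660946$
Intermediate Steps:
$\left(22413 - 26395\right) \left(-19314 + r{\left(160 \right)}\right) = \left(22413 - 26395\right) \left(-19314 - 189\right) = - 3982 \left(-19314 - 189\right) = \left(-3982\right) \left(-19503\right) = 77660946$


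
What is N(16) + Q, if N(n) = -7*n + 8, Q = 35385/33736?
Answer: -3473159/33736 ≈ -102.95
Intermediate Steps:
Q = 35385/33736 (Q = 35385*(1/33736) = 35385/33736 ≈ 1.0489)
N(n) = 8 - 7*n
N(16) + Q = (8 - 7*16) + 35385/33736 = (8 - 112) + 35385/33736 = -104 + 35385/33736 = -3473159/33736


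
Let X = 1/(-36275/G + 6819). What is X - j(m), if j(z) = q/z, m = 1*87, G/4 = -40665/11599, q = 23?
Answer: -242581315/917959359 ≈ -0.26426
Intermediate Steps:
G = -162660/11599 (G = 4*(-40665/11599) = -162660/11599 ≈ -14.024)
m = 87
j(z) = 23/z
X = 32532/305986453 (X = 1/(-36275/(-162660/11599) + 6819) = 1/(-36275*(-11599/162660) + 6819) = 1/(84150745/32532 + 6819) = 1/(305986453/32532) = 32532/305986453 ≈ 0.00010632)
X - j(m) = 32532/305986453 - 23/87 = -242581315/917959359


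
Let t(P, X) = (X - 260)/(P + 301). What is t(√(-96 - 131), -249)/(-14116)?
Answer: 153209/1282128048 - 509*I*√227/1282128048 ≈ 0.0001195 - 5.9814e-6*I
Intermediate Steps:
t(P, X) = (-260 + X)/(301 + P)
t(√(-96 - 131), -249)/(-14116) = ((-260 - 249)/(301 + √(-96 - 131)))/(-14116) = (-509/(301 + √(-227)))*(-1/14116) = (-509/(301 + I*√227))*(-1/14116) = -509/(301 + I*√227)*(-1/14116) = 509/(14116*(301 + I*√227))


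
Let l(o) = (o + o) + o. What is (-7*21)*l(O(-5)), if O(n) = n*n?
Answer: -11025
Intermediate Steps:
O(n) = n²
l(o) = 3*o (l(o) = 2*o + o = 3*o)
(-7*21)*l(O(-5)) = (-7*21)*(3*(-5)²) = -441*25 = -147*75 = -11025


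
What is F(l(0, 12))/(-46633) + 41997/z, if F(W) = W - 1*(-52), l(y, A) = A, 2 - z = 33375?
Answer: -1960581973/1556283109 ≈ -1.2598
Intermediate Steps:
z = -33373 (z = 2 - 1*33375 = 2 - 33375 = -33373)
F(W) = 52 + W (F(W) = W + 52 = 52 + W)
F(l(0, 12))/(-46633) + 41997/z = (52 + 12)/(-46633) + 41997/(-33373) = 64*(-1/46633) + 41997*(-1/33373) = -64/46633 - 41997/33373 = -1960581973/1556283109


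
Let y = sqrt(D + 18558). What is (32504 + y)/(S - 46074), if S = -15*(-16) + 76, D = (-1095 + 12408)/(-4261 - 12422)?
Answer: -16252/22879 - 3*sqrt(63764444643)/254460238 ≈ -0.71332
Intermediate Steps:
D = -3771/5561 (D = 11313/(-16683) = 11313*(-1/16683) = -3771/5561 ≈ -0.67812)
y = 3*sqrt(63764444643)/5561 (y = sqrt(-3771/5561 + 18558) = sqrt(103197267/5561) = 3*sqrt(63764444643)/5561 ≈ 136.23)
S = 316 (S = 240 + 76 = 316)
(32504 + y)/(S - 46074) = (32504 + 3*sqrt(63764444643)/5561)/(316 - 46074) = (32504 + 3*sqrt(63764444643)/5561)/(-45758) = (32504 + 3*sqrt(63764444643)/5561)*(-1/45758) = -16252/22879 - 3*sqrt(63764444643)/254460238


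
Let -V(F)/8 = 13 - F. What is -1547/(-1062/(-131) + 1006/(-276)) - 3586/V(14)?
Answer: -256495423/322652 ≈ -794.96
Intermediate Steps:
V(F) = -104 + 8*F (V(F) = -8*(13 - F) = -104 + 8*F)
-1547/(-1062/(-131) + 1006/(-276)) - 3586/V(14) = -1547/(-1062/(-131) + 1006/(-276)) - 3586/(-104 + 8*14) = -1547/(-1062*(-1/131) + 1006*(-1/276)) - 3586/(-104 + 112) = -1547/(1062/131 - 503/138) - 3586/8 = -1547/80663/18078 - 3586*1/8 = -1547*18078/80663 - 1793/4 = -27966666/80663 - 1793/4 = -256495423/322652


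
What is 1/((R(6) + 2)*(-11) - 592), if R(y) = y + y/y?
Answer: -1/691 ≈ -0.0014472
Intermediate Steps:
R(y) = 1 + y (R(y) = y + 1 = 1 + y)
1/((R(6) + 2)*(-11) - 592) = 1/(((1 + 6) + 2)*(-11) - 592) = 1/((7 + 2)*(-11) - 592) = 1/(9*(-11) - 592) = 1/(-99 - 592) = 1/(-691) = -1/691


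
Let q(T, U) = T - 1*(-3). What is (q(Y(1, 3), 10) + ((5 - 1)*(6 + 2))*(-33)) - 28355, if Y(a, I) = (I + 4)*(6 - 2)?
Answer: -29380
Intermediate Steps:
Y(a, I) = 16 + 4*I (Y(a, I) = (4 + I)*4 = 16 + 4*I)
q(T, U) = 3 + T (q(T, U) = T + 3 = 3 + T)
(q(Y(1, 3), 10) + ((5 - 1)*(6 + 2))*(-33)) - 28355 = ((3 + (16 + 4*3)) + ((5 - 1)*(6 + 2))*(-33)) - 28355 = ((3 + (16 + 12)) + (4*8)*(-33)) - 28355 = ((3 + 28) + 32*(-33)) - 28355 = (31 - 1056) - 28355 = -1025 - 28355 = -29380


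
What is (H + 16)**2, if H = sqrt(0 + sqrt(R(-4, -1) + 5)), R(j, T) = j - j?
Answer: (16 + 5**(1/4))**2 ≈ 306.09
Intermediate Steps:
R(j, T) = 0
H = 5**(1/4) (H = sqrt(0 + sqrt(0 + 5)) = sqrt(0 + sqrt(5)) = sqrt(sqrt(5)) = 5**(1/4) ≈ 1.4953)
(H + 16)**2 = (5**(1/4) + 16)**2 = (16 + 5**(1/4))**2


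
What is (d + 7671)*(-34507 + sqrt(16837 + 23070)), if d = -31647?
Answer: 827339832 - 23976*sqrt(39907) ≈ 8.2255e+8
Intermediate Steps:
(d + 7671)*(-34507 + sqrt(16837 + 23070)) = (-31647 + 7671)*(-34507 + sqrt(16837 + 23070)) = -23976*(-34507 + sqrt(39907)) = 827339832 - 23976*sqrt(39907)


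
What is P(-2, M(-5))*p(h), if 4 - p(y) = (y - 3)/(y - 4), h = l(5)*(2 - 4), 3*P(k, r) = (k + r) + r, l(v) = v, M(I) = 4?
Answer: 43/7 ≈ 6.1429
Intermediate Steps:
P(k, r) = k/3 + 2*r/3 (P(k, r) = ((k + r) + r)/3 = (k + 2*r)/3 = k/3 + 2*r/3)
h = -10 (h = 5*(2 - 4) = 5*(-2) = -10)
p(y) = 4 - (-3 + y)/(-4 + y) (p(y) = 4 - (y - 3)/(y - 4) = 4 - (-3 + y)/(-4 + y))
P(-2, M(-5))*p(h) = ((⅓)*(-2) + (⅔)*4)*((-13 + 3*(-10))/(-4 - 10)) = (-⅔ + 8/3)*((-13 - 30)/(-14)) = 2*(-1/14*(-43)) = 2*(43/14) = 43/7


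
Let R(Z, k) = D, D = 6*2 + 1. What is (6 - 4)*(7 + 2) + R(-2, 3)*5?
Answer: 83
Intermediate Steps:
D = 13 (D = 12 + 1 = 13)
R(Z, k) = 13
(6 - 4)*(7 + 2) + R(-2, 3)*5 = (6 - 4)*(7 + 2) + 13*5 = 2*9 + 65 = 18 + 65 = 83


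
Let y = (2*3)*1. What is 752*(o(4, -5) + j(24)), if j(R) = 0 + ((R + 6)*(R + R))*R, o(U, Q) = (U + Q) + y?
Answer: 25992880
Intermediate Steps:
y = 6 (y = 6*1 = 6)
o(U, Q) = 6 + Q + U (o(U, Q) = (U + Q) + 6 = (Q + U) + 6 = 6 + Q + U)
j(R) = 2*R²*(6 + R) (j(R) = 0 + ((6 + R)*(2*R))*R = 0 + (2*R*(6 + R))*R = 0 + 2*R²*(6 + R) = 2*R²*(6 + R))
752*(o(4, -5) + j(24)) = 752*((6 - 5 + 4) + 2*24²*(6 + 24)) = 752*(5 + 2*576*30) = 752*(5 + 34560) = 752*34565 = 25992880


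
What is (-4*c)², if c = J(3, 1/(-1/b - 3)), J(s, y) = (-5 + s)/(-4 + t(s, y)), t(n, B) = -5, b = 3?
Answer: 64/81 ≈ 0.79012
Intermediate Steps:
J(s, y) = 5/9 - s/9 (J(s, y) = (-5 + s)/(-4 - 5) = (-5 + s)/(-9) = (-5 + s)*(-⅑) = 5/9 - s/9)
c = 2/9 (c = 5/9 - ⅑*3 = 5/9 - ⅓ = 2/9 ≈ 0.22222)
(-4*c)² = (-4*2/9)² = (-8/9)² = 64/81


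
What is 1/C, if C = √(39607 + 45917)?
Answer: √21381/42762 ≈ 0.0034194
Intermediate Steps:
C = 2*√21381 (C = √85524 = 2*√21381 ≈ 292.44)
1/C = 1/(2*√21381) = √21381/42762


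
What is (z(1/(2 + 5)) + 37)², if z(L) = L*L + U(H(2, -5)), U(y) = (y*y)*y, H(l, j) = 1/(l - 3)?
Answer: 3115225/2401 ≈ 1297.5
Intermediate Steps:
H(l, j) = 1/(-3 + l)
U(y) = y³ (U(y) = y²*y = y³)
z(L) = -1 + L² (z(L) = L*L + (1/(-3 + 2))³ = L² + (1/(-1))³ = L² + (-1)³ = L² - 1 = -1 + L²)
(z(1/(2 + 5)) + 37)² = ((-1 + (1/(2 + 5))²) + 37)² = ((-1 + (1/7)²) + 37)² = ((-1 + (⅐)²) + 37)² = ((-1 + 1/49) + 37)² = (-48/49 + 37)² = (1765/49)² = 3115225/2401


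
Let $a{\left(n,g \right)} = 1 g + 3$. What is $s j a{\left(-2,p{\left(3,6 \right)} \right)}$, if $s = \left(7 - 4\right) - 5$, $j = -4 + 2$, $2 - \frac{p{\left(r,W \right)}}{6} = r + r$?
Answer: $-84$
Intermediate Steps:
$p{\left(r,W \right)} = 12 - 12 r$ ($p{\left(r,W \right)} = 12 - 6 \left(r + r\right) = 12 - 6 \cdot 2 r = 12 - 12 r$)
$a{\left(n,g \right)} = 3 + g$ ($a{\left(n,g \right)} = g + 3 = 3 + g$)
$j = -2$
$s = -2$ ($s = 3 - 5 = -2$)
$s j a{\left(-2,p{\left(3,6 \right)} \right)} = \left(-2\right) \left(-2\right) \left(3 + \left(12 - 36\right)\right) = 4 \left(3 + \left(12 - 36\right)\right) = 4 \left(3 - 24\right) = 4 \left(-21\right) = -84$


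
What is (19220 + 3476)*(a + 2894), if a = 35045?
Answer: 861063544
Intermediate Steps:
(19220 + 3476)*(a + 2894) = (19220 + 3476)*(35045 + 2894) = 22696*37939 = 861063544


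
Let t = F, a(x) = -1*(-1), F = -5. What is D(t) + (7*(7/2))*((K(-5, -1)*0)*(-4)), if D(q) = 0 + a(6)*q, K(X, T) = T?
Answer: -5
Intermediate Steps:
a(x) = 1
t = -5
D(q) = q (D(q) = 0 + 1*q = 0 + q = q)
D(t) + (7*(7/2))*((K(-5, -1)*0)*(-4)) = -5 + (7*(7/2))*(-1*0*(-4)) = -5 + (7*(7*(½)))*(0*(-4)) = -5 + (7*(7/2))*0 = -5 + (49/2)*0 = -5 + 0 = -5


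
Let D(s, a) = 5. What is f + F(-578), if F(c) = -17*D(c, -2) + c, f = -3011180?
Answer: -3011843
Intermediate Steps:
F(c) = -85 + c (F(c) = -17*5 + c = -85 + c)
f + F(-578) = -3011180 + (-85 - 578) = -3011180 - 663 = -3011843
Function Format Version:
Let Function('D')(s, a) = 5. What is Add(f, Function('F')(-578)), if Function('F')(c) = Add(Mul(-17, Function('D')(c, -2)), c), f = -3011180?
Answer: -3011843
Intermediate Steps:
Function('F')(c) = Add(-85, c) (Function('F')(c) = Add(Mul(-17, 5), c) = Add(-85, c))
Add(f, Function('F')(-578)) = Add(-3011180, Add(-85, -578)) = Add(-3011180, -663) = -3011843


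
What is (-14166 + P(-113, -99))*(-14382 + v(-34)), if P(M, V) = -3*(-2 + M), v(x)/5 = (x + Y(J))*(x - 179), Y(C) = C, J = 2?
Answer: -272246058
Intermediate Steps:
v(x) = 5*(-179 + x)*(2 + x) (v(x) = 5*((x + 2)*(x - 179)) = 5*((2 + x)*(-179 + x)) = 5*((-179 + x)*(2 + x)) = 5*(-179 + x)*(2 + x))
P(M, V) = 6 - 3*M
(-14166 + P(-113, -99))*(-14382 + v(-34)) = (-14166 + (6 - 3*(-113)))*(-14382 + (-1790 - 885*(-34) + 5*(-34)**2)) = (-14166 + (6 + 339))*(-14382 + (-1790 + 30090 + 5*1156)) = (-14166 + 345)*(-14382 + (-1790 + 30090 + 5780)) = -13821*(-14382 + 34080) = -13821*19698 = -272246058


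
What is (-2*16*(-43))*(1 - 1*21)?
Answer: -27520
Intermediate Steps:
(-2*16*(-43))*(1 - 1*21) = (-32*(-43))*(1 - 21) = 1376*(-20) = -27520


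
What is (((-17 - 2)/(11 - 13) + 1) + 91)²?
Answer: 41209/4 ≈ 10302.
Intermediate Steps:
(((-17 - 2)/(11 - 13) + 1) + 91)² = ((-19/(-2) + 1) + 91)² = ((-19*(-½) + 1) + 91)² = ((19/2 + 1) + 91)² = (21/2 + 91)² = (203/2)² = 41209/4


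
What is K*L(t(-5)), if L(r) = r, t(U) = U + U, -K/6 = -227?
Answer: -13620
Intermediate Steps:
K = 1362 (K = -6*(-227) = 1362)
t(U) = 2*U
K*L(t(-5)) = 1362*(2*(-5)) = 1362*(-10) = -13620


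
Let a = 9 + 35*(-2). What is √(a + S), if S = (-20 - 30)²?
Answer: 3*√271 ≈ 49.386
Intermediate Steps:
S = 2500 (S = (-50)² = 2500)
a = -61 (a = 9 - 70 = -61)
√(a + S) = √(-61 + 2500) = √2439 = 3*√271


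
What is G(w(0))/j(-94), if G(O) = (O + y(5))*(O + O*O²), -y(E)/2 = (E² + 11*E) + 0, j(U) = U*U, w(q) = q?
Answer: 0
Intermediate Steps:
j(U) = U²
y(E) = -22*E - 2*E² (y(E) = -2*((E² + 11*E) + 0) = -2*(E² + 11*E) = -22*E - 2*E²)
G(O) = (-160 + O)*(O + O³) (G(O) = (O - 2*5*(11 + 5))*(O + O*O²) = (O - 2*5*16)*(O + O³) = (O - 160)*(O + O³) = (-160 + O)*(O + O³))
G(w(0))/j(-94) = (0*(-160 + 0 + 0³ - 160*0²))/((-94)²) = (0*(-160 + 0 + 0 - 160*0))/8836 = (0*(-160 + 0 + 0 + 0))*(1/8836) = (0*(-160))*(1/8836) = 0*(1/8836) = 0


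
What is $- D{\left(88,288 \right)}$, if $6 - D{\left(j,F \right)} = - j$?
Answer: $-94$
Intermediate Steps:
$D{\left(j,F \right)} = 6 + j$ ($D{\left(j,F \right)} = 6 - - j = 6 + j$)
$- D{\left(88,288 \right)} = - (6 + 88) = \left(-1\right) 94 = -94$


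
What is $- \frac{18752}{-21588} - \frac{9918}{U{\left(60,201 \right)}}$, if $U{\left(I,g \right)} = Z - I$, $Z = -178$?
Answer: $\frac{3903085}{91749} \approx 42.541$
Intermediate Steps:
$U{\left(I,g \right)} = -178 - I$
$- \frac{18752}{-21588} - \frac{9918}{U{\left(60,201 \right)}} = - \frac{18752}{-21588} - \frac{9918}{-178 - 60} = \left(-18752\right) \left(- \frac{1}{21588}\right) - \frac{9918}{-178 - 60} = \frac{4688}{5397} - \frac{9918}{-238} = \frac{4688}{5397} - - \frac{4959}{119} = \frac{4688}{5397} + \frac{4959}{119} = \frac{3903085}{91749}$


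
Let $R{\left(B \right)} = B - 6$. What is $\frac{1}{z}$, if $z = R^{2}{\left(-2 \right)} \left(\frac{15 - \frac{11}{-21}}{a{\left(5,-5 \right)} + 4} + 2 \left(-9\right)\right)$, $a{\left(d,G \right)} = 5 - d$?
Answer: $- \frac{21}{18976} \approx -0.0011067$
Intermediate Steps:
$R{\left(B \right)} = -6 + B$ ($R{\left(B \right)} = B - 6 = -6 + B$)
$z = - \frac{18976}{21}$ ($z = \left(-6 - 2\right)^{2} \left(\frac{15 - \frac{11}{-21}}{\left(5 - 5\right) + 4} + 2 \left(-9\right)\right) = \left(-8\right)^{2} \left(\frac{15 - - \frac{11}{21}}{\left(5 - 5\right) + 4} - 18\right) = 64 \left(\frac{15 + \frac{11}{21}}{0 + 4} - 18\right) = 64 \left(\frac{326}{21 \cdot 4} - 18\right) = 64 \left(\frac{326}{21} \cdot \frac{1}{4} - 18\right) = 64 \left(\frac{163}{42} - 18\right) = 64 \left(- \frac{593}{42}\right) = - \frac{18976}{21} \approx -903.62$)
$\frac{1}{z} = \frac{1}{- \frac{18976}{21}} = - \frac{21}{18976}$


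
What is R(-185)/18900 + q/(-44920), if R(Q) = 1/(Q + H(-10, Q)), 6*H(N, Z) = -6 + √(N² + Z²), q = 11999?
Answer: -508633187423/1904140158200 - √1373/763012530 ≈ -0.26712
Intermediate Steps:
H(N, Z) = -1 + √(N² + Z²)/6 (H(N, Z) = (-6 + √(N² + Z²))/6 = -1 + √(N² + Z²)/6)
R(Q) = 1/(-1 + Q + √(100 + Q²)/6) (R(Q) = 1/(Q + (-1 + √((-10)² + Q²)/6)) = 1/(Q + (-1 + √(100 + Q²)/6)) = 1/(-1 + Q + √(100 + Q²)/6))
R(-185)/18900 + q/(-44920) = (6/(-6 + √(100 + (-185)²) + 6*(-185)))/18900 + 11999/(-44920) = (6/(-6 + √(100 + 34225) - 1110))*(1/18900) + 11999*(-1/44920) = (6/(-6 + √34325 - 1110))*(1/18900) - 11999/44920 = (6/(-6 + 5*√1373 - 1110))*(1/18900) - 11999/44920 = (6/(-1116 + 5*√1373))*(1/18900) - 11999/44920 = 1/(3150*(-1116 + 5*√1373)) - 11999/44920 = -11999/44920 + 1/(3150*(-1116 + 5*√1373))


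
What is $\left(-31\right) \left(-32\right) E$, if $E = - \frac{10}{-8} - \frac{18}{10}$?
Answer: $- \frac{2728}{5} \approx -545.6$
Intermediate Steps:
$E = - \frac{11}{20}$ ($E = \left(-10\right) \left(- \frac{1}{8}\right) - \frac{9}{5} = \frac{5}{4} - \frac{9}{5} = - \frac{11}{20} \approx -0.55$)
$\left(-31\right) \left(-32\right) E = \left(-31\right) \left(-32\right) \left(- \frac{11}{20}\right) = 992 \left(- \frac{11}{20}\right) = - \frac{2728}{5}$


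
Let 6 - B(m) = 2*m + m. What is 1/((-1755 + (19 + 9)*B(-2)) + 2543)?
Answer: 1/1124 ≈ 0.00088968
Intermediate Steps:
B(m) = 6 - 3*m (B(m) = 6 - (2*m + m) = 6 - 3*m)
1/((-1755 + (19 + 9)*B(-2)) + 2543) = 1/((-1755 + (19 + 9)*(6 - 3*(-2))) + 2543) = 1/((-1755 + 28*(6 + 6)) + 2543) = 1/((-1755 + 28*12) + 2543) = 1/((-1755 + 336) + 2543) = 1/(-1419 + 2543) = 1/1124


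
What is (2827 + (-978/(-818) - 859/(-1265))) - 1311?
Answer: 785325576/517385 ≈ 1517.9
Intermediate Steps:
(2827 + (-978/(-818) - 859/(-1265))) - 1311 = (2827 + (-978*(-1/818) - 859*(-1/1265))) - 1311 = (2827 + (489/409 + 859/1265)) - 1311 = (2827 + 969916/517385) - 1311 = 1463617311/517385 - 1311 = 785325576/517385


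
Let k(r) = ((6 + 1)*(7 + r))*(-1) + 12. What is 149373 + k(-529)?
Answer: 153039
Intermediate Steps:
k(r) = -37 - 7*r (k(r) = (7*(7 + r))*(-1) + 12 = (49 + 7*r)*(-1) + 12 = (-49 - 7*r) + 12 = -37 - 7*r)
149373 + k(-529) = 149373 + (-37 - 7*(-529)) = 149373 + (-37 + 3703) = 149373 + 3666 = 153039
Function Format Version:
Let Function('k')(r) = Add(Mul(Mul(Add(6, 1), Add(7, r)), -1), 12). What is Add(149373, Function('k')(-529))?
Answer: 153039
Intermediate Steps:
Function('k')(r) = Add(-37, Mul(-7, r)) (Function('k')(r) = Add(Mul(Mul(7, Add(7, r)), -1), 12) = Add(Mul(Add(49, Mul(7, r)), -1), 12) = Add(Add(-49, Mul(-7, r)), 12) = Add(-37, Mul(-7, r)))
Add(149373, Function('k')(-529)) = Add(149373, Add(-37, Mul(-7, -529))) = Add(149373, Add(-37, 3703)) = Add(149373, 3666) = 153039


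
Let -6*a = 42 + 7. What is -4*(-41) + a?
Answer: 935/6 ≈ 155.83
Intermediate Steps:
a = -49/6 (a = -(42 + 7)/6 = -1/6*49 = -49/6 ≈ -8.1667)
-4*(-41) + a = -4*(-41) - 49/6 = 164 - 49/6 = 935/6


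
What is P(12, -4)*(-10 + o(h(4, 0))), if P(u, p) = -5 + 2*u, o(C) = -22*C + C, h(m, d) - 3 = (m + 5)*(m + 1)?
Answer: -19342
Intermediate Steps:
h(m, d) = 3 + (1 + m)*(5 + m) (h(m, d) = 3 + (m + 5)*(m + 1) = 3 + (5 + m)*(1 + m) = 3 + (1 + m)*(5 + m))
o(C) = -21*C
P(12, -4)*(-10 + o(h(4, 0))) = (-5 + 2*12)*(-10 - 21*(8 + 4**2 + 6*4)) = (-5 + 24)*(-10 - 21*(8 + 16 + 24)) = 19*(-10 - 21*48) = 19*(-10 - 1008) = 19*(-1018) = -19342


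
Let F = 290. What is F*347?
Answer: 100630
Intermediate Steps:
F*347 = 290*347 = 100630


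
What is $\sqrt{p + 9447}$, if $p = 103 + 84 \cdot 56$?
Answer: $\sqrt{14254} \approx 119.39$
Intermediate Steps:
$p = 4807$ ($p = 103 + 4704 = 4807$)
$\sqrt{p + 9447} = \sqrt{4807 + 9447} = \sqrt{14254}$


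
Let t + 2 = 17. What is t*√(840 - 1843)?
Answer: 15*I*√1003 ≈ 475.05*I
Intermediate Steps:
t = 15 (t = -2 + 17 = 15)
t*√(840 - 1843) = 15*√(840 - 1843) = 15*√(-1003) = 15*(I*√1003) = 15*I*√1003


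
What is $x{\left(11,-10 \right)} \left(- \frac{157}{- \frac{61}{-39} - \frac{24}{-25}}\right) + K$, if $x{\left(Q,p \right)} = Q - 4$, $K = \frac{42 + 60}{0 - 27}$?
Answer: $- \frac{9727399}{22149} \approx -439.18$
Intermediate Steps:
$K = - \frac{34}{9}$ ($K = \frac{102}{-27} = 102 \left(- \frac{1}{27}\right) = - \frac{34}{9} \approx -3.7778$)
$x{\left(Q,p \right)} = -4 + Q$
$x{\left(11,-10 \right)} \left(- \frac{157}{- \frac{61}{-39} - \frac{24}{-25}}\right) + K = \left(-4 + 11\right) \left(- \frac{157}{- \frac{61}{-39} - \frac{24}{-25}}\right) - \frac{34}{9} = 7 \left(- \frac{157}{\left(-61\right) \left(- \frac{1}{39}\right) - - \frac{24}{25}}\right) - \frac{34}{9} = 7 \left(- \frac{157}{\frac{61}{39} + \frac{24}{25}}\right) - \frac{34}{9} = 7 \left(- \frac{157}{\frac{2461}{975}}\right) - \frac{34}{9} = 7 \left(\left(-157\right) \frac{975}{2461}\right) - \frac{34}{9} = 7 \left(- \frac{153075}{2461}\right) - \frac{34}{9} = - \frac{1071525}{2461} - \frac{34}{9} = - \frac{9727399}{22149}$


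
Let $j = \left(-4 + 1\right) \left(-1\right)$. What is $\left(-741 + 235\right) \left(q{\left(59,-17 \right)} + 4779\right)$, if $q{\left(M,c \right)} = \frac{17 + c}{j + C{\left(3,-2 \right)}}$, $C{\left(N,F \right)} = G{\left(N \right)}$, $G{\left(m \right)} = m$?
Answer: $-2418174$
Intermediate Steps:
$C{\left(N,F \right)} = N$
$j = 3$ ($j = \left(-3\right) \left(-1\right) = 3$)
$q{\left(M,c \right)} = \frac{17}{6} + \frac{c}{6}$ ($q{\left(M,c \right)} = \frac{17 + c}{3 + 3} = \frac{17 + c}{6} = \left(17 + c\right) \frac{1}{6} = \frac{17}{6} + \frac{c}{6}$)
$\left(-741 + 235\right) \left(q{\left(59,-17 \right)} + 4779\right) = \left(-741 + 235\right) \left(\left(\frac{17}{6} + \frac{1}{6} \left(-17\right)\right) + 4779\right) = - 506 \left(\left(\frac{17}{6} - \frac{17}{6}\right) + 4779\right) = - 506 \left(0 + 4779\right) = \left(-506\right) 4779 = -2418174$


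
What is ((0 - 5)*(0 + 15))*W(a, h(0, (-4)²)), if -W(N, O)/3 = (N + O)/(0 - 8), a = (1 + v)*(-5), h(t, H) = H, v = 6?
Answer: 4275/8 ≈ 534.38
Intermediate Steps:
a = -35 (a = (1 + 6)*(-5) = 7*(-5) = -35)
W(N, O) = 3*N/8 + 3*O/8 (W(N, O) = -3*(N + O)/(0 - 8) = -3*(N + O)/(-8) = -3*(N + O)*(-1)/8 = -3*(-N/8 - O/8) = 3*N/8 + 3*O/8)
((0 - 5)*(0 + 15))*W(a, h(0, (-4)²)) = ((0 - 5)*(0 + 15))*((3/8)*(-35) + (3/8)*(-4)²) = (-5*15)*(-105/8 + (3/8)*16) = -75*(-105/8 + 6) = -75*(-57/8) = 4275/8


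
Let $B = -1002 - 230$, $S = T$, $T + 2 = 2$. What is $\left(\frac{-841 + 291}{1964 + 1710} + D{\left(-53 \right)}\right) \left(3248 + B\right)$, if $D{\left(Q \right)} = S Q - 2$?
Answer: $- \frac{723744}{167} \approx -4333.8$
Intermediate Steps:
$T = 0$ ($T = -2 + 2 = 0$)
$S = 0$
$B = -1232$
$D{\left(Q \right)} = -2$ ($D{\left(Q \right)} = 0 Q - 2 = 0 - 2 = -2$)
$\left(\frac{-841 + 291}{1964 + 1710} + D{\left(-53 \right)}\right) \left(3248 + B\right) = \left(\frac{-841 + 291}{1964 + 1710} - 2\right) \left(3248 - 1232\right) = \left(- \frac{550}{3674} - 2\right) 2016 = \left(\left(-550\right) \frac{1}{3674} - 2\right) 2016 = \left(- \frac{25}{167} - 2\right) 2016 = \left(- \frac{359}{167}\right) 2016 = - \frac{723744}{167}$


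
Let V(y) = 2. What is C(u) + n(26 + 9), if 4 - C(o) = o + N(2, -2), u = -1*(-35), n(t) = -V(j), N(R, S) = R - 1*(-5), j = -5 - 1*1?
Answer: -40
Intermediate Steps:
j = -6 (j = -5 - 1 = -6)
N(R, S) = 5 + R (N(R, S) = R + 5 = 5 + R)
n(t) = -2 (n(t) = -1*2 = -2)
u = 35
C(o) = -3 - o (C(o) = 4 - (o + (5 + 2)) = 4 - (o + 7) = 4 - (7 + o) = 4 + (-7 - o) = -3 - o)
C(u) + n(26 + 9) = (-3 - 1*35) - 2 = (-3 - 35) - 2 = -38 - 2 = -40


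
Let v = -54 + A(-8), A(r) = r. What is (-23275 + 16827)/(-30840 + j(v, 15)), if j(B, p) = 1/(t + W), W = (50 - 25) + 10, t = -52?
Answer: 109616/524281 ≈ 0.20908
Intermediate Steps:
W = 35 (W = 25 + 10 = 35)
v = -62 (v = -54 - 8 = -62)
j(B, p) = -1/17 (j(B, p) = 1/(-52 + 35) = 1/(-17) = -1/17)
(-23275 + 16827)/(-30840 + j(v, 15)) = (-23275 + 16827)/(-30840 - 1/17) = -6448/(-524281/17) = -6448*(-17/524281) = 109616/524281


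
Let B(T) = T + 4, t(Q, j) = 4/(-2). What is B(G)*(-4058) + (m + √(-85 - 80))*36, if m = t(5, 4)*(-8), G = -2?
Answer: -7540 + 36*I*√165 ≈ -7540.0 + 462.43*I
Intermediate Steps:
t(Q, j) = -2 (t(Q, j) = 4*(-½) = -2)
m = 16 (m = -2*(-8) = 16)
B(T) = 4 + T
B(G)*(-4058) + (m + √(-85 - 80))*36 = (4 - 2)*(-4058) + (16 + √(-85 - 80))*36 = 2*(-4058) + (16 + √(-165))*36 = -8116 + (16 + I*√165)*36 = -8116 + (576 + 36*I*√165) = -7540 + 36*I*√165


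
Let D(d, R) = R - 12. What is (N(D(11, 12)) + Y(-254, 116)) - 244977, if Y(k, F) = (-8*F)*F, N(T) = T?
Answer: -352625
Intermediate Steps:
D(d, R) = -12 + R
Y(k, F) = -8*F**2
(N(D(11, 12)) + Y(-254, 116)) - 244977 = ((-12 + 12) - 8*116**2) - 244977 = (0 - 8*13456) - 244977 = (0 - 107648) - 244977 = -107648 - 244977 = -352625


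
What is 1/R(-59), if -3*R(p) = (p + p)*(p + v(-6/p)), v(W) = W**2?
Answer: -177/410686 ≈ -0.00043099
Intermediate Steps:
R(p) = -2*p*(p + 36/p**2)/3 (R(p) = -(p + p)*(p + (-6/p)**2)/3 = -2*p*(p + 36/p**2)/3)
1/R(-59) = 1/((2/3)*(-36 - 1*(-59)**3)/(-59)) = 1/((2/3)*(-1/59)*(-36 - 1*(-205379))) = 1/((2/3)*(-1/59)*(-36 + 205379)) = 1/((2/3)*(-1/59)*205343) = 1/(-410686/177) = -177/410686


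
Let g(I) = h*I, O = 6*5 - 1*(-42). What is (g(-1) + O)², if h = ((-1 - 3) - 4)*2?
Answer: 7744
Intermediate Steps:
O = 72 (O = 30 + 42 = 72)
h = -16 (h = (-4 - 4)*2 = -8*2 = -16)
g(I) = -16*I
(g(-1) + O)² = (-16*(-1) + 72)² = (16 + 72)² = 88² = 7744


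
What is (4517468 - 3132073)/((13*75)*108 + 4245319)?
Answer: 1385395/4350619 ≈ 0.31844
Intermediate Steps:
(4517468 - 3132073)/((13*75)*108 + 4245319) = 1385395/(975*108 + 4245319) = 1385395/(105300 + 4245319) = 1385395/4350619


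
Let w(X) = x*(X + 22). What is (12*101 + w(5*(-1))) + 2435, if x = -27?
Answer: 3188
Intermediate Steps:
w(X) = -594 - 27*X (w(X) = -27*(X + 22) = -27*(22 + X) = -594 - 27*X)
(12*101 + w(5*(-1))) + 2435 = (12*101 + (-594 - 135*(-1))) + 2435 = (1212 + (-594 - 27*(-5))) + 2435 = (1212 + (-594 + 135)) + 2435 = (1212 - 459) + 2435 = 753 + 2435 = 3188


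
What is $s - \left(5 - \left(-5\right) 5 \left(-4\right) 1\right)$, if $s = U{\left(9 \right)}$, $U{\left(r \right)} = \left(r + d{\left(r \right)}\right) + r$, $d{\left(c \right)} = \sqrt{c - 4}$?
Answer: $113 + \sqrt{5} \approx 115.24$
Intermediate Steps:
$d{\left(c \right)} = \sqrt{-4 + c}$
$U{\left(r \right)} = \sqrt{-4 + r} + 2 r$ ($U{\left(r \right)} = \left(r + \sqrt{-4 + r}\right) + r = \sqrt{-4 + r} + 2 r$)
$s = 18 + \sqrt{5}$ ($s = \sqrt{-4 + 9} + 2 \cdot 9 = \sqrt{5} + 18 = 18 + \sqrt{5} \approx 20.236$)
$s - \left(5 - \left(-5\right) 5 \left(-4\right) 1\right) = \left(18 + \sqrt{5}\right) - \left(5 - \left(-5\right) 5 \left(-4\right) 1\right) = \left(18 + \sqrt{5}\right) - \left(5 - \left(-25\right) \left(-4\right) 1\right) = \left(18 + \sqrt{5}\right) + \left(-5 + 100 \cdot 1\right) = \left(18 + \sqrt{5}\right) + \left(-5 + 100\right) = \left(18 + \sqrt{5}\right) + 95 = 113 + \sqrt{5}$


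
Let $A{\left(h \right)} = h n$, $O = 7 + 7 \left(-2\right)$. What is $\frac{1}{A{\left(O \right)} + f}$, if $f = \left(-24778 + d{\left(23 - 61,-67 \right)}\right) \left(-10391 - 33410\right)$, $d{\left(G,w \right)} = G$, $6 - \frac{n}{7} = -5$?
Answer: $\frac{1}{1086965077} \approx 9.1999 \cdot 10^{-10}$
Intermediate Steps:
$n = 77$ ($n = 42 - -35 = 42 + 35 = 77$)
$f = 1086965616$ ($f = \left(-24778 + \left(23 - 61\right)\right) \left(-10391 - 33410\right) = \left(-24778 + \left(23 - 61\right)\right) \left(-43801\right) = \left(-24778 - 38\right) \left(-43801\right) = \left(-24816\right) \left(-43801\right) = 1086965616$)
$O = -7$ ($O = 7 - 14 = -7$)
$A{\left(h \right)} = 77 h$ ($A{\left(h \right)} = h 77 = 77 h$)
$\frac{1}{A{\left(O \right)} + f} = \frac{1}{77 \left(-7\right) + 1086965616} = \frac{1}{-539 + 1086965616} = \frac{1}{1086965077}$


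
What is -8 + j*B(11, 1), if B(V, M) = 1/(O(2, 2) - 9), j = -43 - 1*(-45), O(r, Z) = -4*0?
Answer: -74/9 ≈ -8.2222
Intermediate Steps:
O(r, Z) = 0
j = 2 (j = -43 + 45 = 2)
B(V, M) = -1/9 (B(V, M) = 1/(0 - 9) = 1/(-9) = -1/9)
-8 + j*B(11, 1) = -8 + 2*(-1/9) = -8 - 2/9 = -74/9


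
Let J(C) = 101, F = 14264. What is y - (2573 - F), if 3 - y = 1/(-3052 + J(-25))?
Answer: 34508995/2951 ≈ 11694.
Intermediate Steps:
y = 8854/2951 (y = 3 - 1/(-3052 + 101) = 3 - 1/(-2951) = 3 - 1*(-1/2951) = 3 + 1/2951 = 8854/2951 ≈ 3.0003)
y - (2573 - F) = 8854/2951 - (2573 - 1*14264) = 8854/2951 - (2573 - 14264) = 8854/2951 - 1*(-11691) = 8854/2951 + 11691 = 34508995/2951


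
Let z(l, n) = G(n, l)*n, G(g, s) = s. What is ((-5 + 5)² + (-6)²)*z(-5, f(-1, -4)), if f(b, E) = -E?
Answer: -720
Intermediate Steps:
z(l, n) = l*n
((-5 + 5)² + (-6)²)*z(-5, f(-1, -4)) = ((-5 + 5)² + (-6)²)*(-(-5)*(-4)) = (0² + 36)*(-5*4) = (0 + 36)*(-20) = 36*(-20) = -720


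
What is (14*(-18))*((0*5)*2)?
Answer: 0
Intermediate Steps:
(14*(-18))*((0*5)*2) = -0*2 = -252*0 = 0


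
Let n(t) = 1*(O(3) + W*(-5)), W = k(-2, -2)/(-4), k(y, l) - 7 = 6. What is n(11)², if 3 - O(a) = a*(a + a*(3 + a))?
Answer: 30625/16 ≈ 1914.1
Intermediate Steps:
O(a) = 3 - a*(a + a*(3 + a))
k(y, l) = 13 (k(y, l) = 7 + 6 = 13)
W = -13/4 (W = 13/(-4) = 13*(-¼) = -13/4 ≈ -3.2500)
n(t) = -175/4 (n(t) = 1*((3 - 1*3³ - 4*3²) - 13/4*(-5)) = 1*((3 - 1*27 - 4*9) + 65/4) = 1*((3 - 27 - 36) + 65/4) = 1*(-60 + 65/4) = 1*(-175/4) = -175/4)
n(11)² = (-175/4)² = 30625/16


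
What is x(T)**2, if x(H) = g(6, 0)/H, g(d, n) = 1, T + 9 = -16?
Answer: 1/625 ≈ 0.0016000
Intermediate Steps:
T = -25 (T = -9 - 16 = -25)
x(H) = 1/H
x(T)**2 = (1/(-25))**2 = (-1/25)**2 = 1/625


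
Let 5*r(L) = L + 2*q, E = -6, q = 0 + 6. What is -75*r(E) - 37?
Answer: -127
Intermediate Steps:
q = 6
r(L) = 12/5 + L/5 (r(L) = (L + 2*6)/5 = (L + 12)/5 = (12 + L)/5 = 12/5 + L/5)
-75*r(E) - 37 = -75*(12/5 + (1/5)*(-6)) - 37 = -75*(12/5 - 6/5) - 37 = -75*6/5 - 37 = -90 - 37 = -127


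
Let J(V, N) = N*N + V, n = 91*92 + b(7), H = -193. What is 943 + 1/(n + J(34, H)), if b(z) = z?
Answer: 43059267/45662 ≈ 943.00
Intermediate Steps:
n = 8379 (n = 91*92 + 7 = 8372 + 7 = 8379)
J(V, N) = V + N**2 (J(V, N) = N**2 + V = V + N**2)
943 + 1/(n + J(34, H)) = 943 + 1/(8379 + (34 + (-193)**2)) = 943 + 1/(8379 + (34 + 37249)) = 943 + 1/(8379 + 37283) = 943 + 1/45662 = 43059267/45662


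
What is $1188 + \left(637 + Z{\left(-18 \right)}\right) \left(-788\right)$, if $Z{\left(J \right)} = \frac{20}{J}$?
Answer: $- \frac{4499032}{9} \approx -4.9989 \cdot 10^{5}$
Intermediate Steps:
$1188 + \left(637 + Z{\left(-18 \right)}\right) \left(-788\right) = 1188 + \left(637 + \frac{20}{-18}\right) \left(-788\right) = 1188 + \left(637 + 20 \left(- \frac{1}{18}\right)\right) \left(-788\right) = 1188 + \left(637 - \frac{10}{9}\right) \left(-788\right) = 1188 + \frac{5723}{9} \left(-788\right) = 1188 - \frac{4509724}{9} = - \frac{4499032}{9}$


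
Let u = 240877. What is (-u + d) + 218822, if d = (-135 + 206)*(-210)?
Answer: -36965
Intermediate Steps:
d = -14910 (d = 71*(-210) = -14910)
(-u + d) + 218822 = (-1*240877 - 14910) + 218822 = (-240877 - 14910) + 218822 = -255787 + 218822 = -36965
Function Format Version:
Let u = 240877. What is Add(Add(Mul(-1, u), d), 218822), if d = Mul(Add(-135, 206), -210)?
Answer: -36965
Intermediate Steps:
d = -14910 (d = Mul(71, -210) = -14910)
Add(Add(Mul(-1, u), d), 218822) = Add(Add(Mul(-1, 240877), -14910), 218822) = Add(Add(-240877, -14910), 218822) = Add(-255787, 218822) = -36965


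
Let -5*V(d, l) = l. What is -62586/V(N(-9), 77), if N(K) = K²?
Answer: 312930/77 ≈ 4064.0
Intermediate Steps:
V(d, l) = -l/5
-62586/V(N(-9), 77) = -62586/((-⅕*77)) = -62586/(-77/5) = -62586*(-5/77) = 312930/77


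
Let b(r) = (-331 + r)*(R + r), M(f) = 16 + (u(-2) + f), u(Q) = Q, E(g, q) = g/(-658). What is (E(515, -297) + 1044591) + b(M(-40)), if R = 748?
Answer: 517738231/658 ≈ 7.8684e+5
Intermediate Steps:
E(g, q) = -g/658 (E(g, q) = g*(-1/658) = -g/658)
M(f) = 14 + f (M(f) = 16 + (-2 + f) = 14 + f)
b(r) = (-331 + r)*(748 + r)
(E(515, -297) + 1044591) + b(M(-40)) = (-1/658*515 + 1044591) + (-247588 + (14 - 40)² + 417*(14 - 40)) = (-515/658 + 1044591) + (-247588 + (-26)² + 417*(-26)) = 687340363/658 + (-247588 + 676 - 10842) = 687340363/658 - 257754 = 517738231/658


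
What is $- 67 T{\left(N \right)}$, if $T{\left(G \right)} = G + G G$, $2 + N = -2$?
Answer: $-804$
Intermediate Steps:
$N = -4$ ($N = -2 - 2 = -4$)
$T{\left(G \right)} = G + G^{2}$
$- 67 T{\left(N \right)} = - 67 \left(- 4 \left(1 - 4\right)\right) = - 67 \left(\left(-4\right) \left(-3\right)\right) = \left(-67\right) 12 = -804$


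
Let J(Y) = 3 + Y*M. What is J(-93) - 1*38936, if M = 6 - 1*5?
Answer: -39026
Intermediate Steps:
M = 1 (M = 6 - 5 = 1)
J(Y) = 3 + Y (J(Y) = 3 + Y*1 = 3 + Y)
J(-93) - 1*38936 = (3 - 93) - 1*38936 = -90 - 38936 = -39026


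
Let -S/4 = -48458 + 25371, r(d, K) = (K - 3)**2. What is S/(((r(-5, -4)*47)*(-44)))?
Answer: -23087/25333 ≈ -0.91134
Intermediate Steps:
r(d, K) = (-3 + K)**2
S = 92348 (S = -4*(-48458 + 25371) = -4*(-23087) = 92348)
S/(((r(-5, -4)*47)*(-44))) = 92348/((((-3 - 4)**2*47)*(-44))) = 92348/((((-7)**2*47)*(-44))) = 92348/(((49*47)*(-44))) = 92348/((2303*(-44))) = 92348/(-101332) = 92348*(-1/101332) = -23087/25333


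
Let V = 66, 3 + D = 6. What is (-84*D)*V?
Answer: -16632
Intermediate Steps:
D = 3 (D = -3 + 6 = 3)
(-84*D)*V = -84*3*66 = -252*66 = -16632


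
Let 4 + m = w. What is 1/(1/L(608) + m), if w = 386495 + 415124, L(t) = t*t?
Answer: 369664/296328207361 ≈ 1.2475e-6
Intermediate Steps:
L(t) = t**2
w = 801619
m = 801615 (m = -4 + 801619 = 801615)
1/(1/L(608) + m) = 1/(1/(608**2) + 801615) = 1/(1/369664 + 801615) = 1/(296328207361/369664) = 369664/296328207361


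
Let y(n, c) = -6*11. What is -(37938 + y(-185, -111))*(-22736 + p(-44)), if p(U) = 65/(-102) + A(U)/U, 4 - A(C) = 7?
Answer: 161021837316/187 ≈ 8.6108e+8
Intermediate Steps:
A(C) = -3 (A(C) = 4 - 1*7 = 4 - 7 = -3)
y(n, c) = -66
p(U) = -65/102 - 3/U (p(U) = 65/(-102) - 3/U = 65*(-1/102) - 3/U = -65/102 - 3/U)
-(37938 + y(-185, -111))*(-22736 + p(-44)) = -(37938 - 66)*(-22736 + (-65/102 - 3/(-44))) = -37872*(-22736 + (-65/102 - 3*(-1/44))) = -37872*(-22736 + (-65/102 + 3/44)) = -37872*(-22736 - 1277/2244) = -37872*(-51020861)/2244 = -1*(-161021837316/187) = 161021837316/187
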